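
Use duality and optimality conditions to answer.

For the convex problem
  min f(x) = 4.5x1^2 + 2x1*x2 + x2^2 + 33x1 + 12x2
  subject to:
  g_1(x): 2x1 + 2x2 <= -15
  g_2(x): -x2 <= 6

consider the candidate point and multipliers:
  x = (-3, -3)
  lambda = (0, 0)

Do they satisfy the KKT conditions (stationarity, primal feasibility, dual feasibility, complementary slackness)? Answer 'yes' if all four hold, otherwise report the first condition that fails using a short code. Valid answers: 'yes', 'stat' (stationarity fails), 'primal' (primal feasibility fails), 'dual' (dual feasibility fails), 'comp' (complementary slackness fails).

Gradient of f: grad f(x) = Q x + c = (0, 0)
Constraint values g_i(x) = a_i^T x - b_i:
  g_1((-3, -3)) = 3
  g_2((-3, -3)) = -3
Stationarity residual: grad f(x) + sum_i lambda_i a_i = (0, 0)
  -> stationarity OK
Primal feasibility (all g_i <= 0): FAILS
Dual feasibility (all lambda_i >= 0): OK
Complementary slackness (lambda_i * g_i(x) = 0 for all i): OK

Verdict: the first failing condition is primal_feasibility -> primal.

primal


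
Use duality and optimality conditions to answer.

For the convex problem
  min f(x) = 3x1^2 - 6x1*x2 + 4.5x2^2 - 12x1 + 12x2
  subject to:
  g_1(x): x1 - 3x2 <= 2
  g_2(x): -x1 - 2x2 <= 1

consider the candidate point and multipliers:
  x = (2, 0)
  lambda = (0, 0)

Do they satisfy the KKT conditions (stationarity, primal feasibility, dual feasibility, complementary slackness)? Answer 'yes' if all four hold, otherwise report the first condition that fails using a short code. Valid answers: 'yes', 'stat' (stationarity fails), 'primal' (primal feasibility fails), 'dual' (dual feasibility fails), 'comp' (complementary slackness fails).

Gradient of f: grad f(x) = Q x + c = (0, 0)
Constraint values g_i(x) = a_i^T x - b_i:
  g_1((2, 0)) = 0
  g_2((2, 0)) = -3
Stationarity residual: grad f(x) + sum_i lambda_i a_i = (0, 0)
  -> stationarity OK
Primal feasibility (all g_i <= 0): OK
Dual feasibility (all lambda_i >= 0): OK
Complementary slackness (lambda_i * g_i(x) = 0 for all i): OK

Verdict: yes, KKT holds.

yes


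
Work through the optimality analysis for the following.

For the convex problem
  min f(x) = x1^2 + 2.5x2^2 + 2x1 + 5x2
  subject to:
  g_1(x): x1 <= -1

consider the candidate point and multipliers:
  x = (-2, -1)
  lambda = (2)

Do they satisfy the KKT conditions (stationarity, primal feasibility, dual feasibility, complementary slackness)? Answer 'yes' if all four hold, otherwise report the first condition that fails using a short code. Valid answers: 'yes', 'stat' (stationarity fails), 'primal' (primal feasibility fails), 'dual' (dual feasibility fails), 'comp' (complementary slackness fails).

Gradient of f: grad f(x) = Q x + c = (-2, 0)
Constraint values g_i(x) = a_i^T x - b_i:
  g_1((-2, -1)) = -1
Stationarity residual: grad f(x) + sum_i lambda_i a_i = (0, 0)
  -> stationarity OK
Primal feasibility (all g_i <= 0): OK
Dual feasibility (all lambda_i >= 0): OK
Complementary slackness (lambda_i * g_i(x) = 0 for all i): FAILS

Verdict: the first failing condition is complementary_slackness -> comp.

comp


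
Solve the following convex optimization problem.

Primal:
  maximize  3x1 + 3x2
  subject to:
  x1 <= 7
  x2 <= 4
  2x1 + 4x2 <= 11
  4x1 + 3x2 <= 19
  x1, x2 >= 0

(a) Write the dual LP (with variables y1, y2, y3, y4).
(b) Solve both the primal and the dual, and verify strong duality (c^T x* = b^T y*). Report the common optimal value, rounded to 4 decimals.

The standard primal-dual pair for 'max c^T x s.t. A x <= b, x >= 0' is:
  Dual:  min b^T y  s.t.  A^T y >= c,  y >= 0.

So the dual LP is:
  minimize  7y1 + 4y2 + 11y3 + 19y4
  subject to:
    y1 + 2y3 + 4y4 >= 3
    y2 + 4y3 + 3y4 >= 3
    y1, y2, y3, y4 >= 0

Solving the primal: x* = (4.3, 0.6).
  primal value c^T x* = 14.7.
Solving the dual: y* = (0, 0, 0.3, 0.6).
  dual value b^T y* = 14.7.
Strong duality: c^T x* = b^T y*. Confirmed.

14.7


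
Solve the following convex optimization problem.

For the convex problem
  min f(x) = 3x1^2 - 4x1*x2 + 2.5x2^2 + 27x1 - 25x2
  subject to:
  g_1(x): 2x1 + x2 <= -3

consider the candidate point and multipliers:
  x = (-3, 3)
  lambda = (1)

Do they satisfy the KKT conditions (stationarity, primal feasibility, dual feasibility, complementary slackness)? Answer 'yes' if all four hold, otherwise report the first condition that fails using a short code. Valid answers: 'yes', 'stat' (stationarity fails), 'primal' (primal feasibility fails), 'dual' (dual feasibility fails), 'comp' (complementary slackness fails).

Gradient of f: grad f(x) = Q x + c = (-3, 2)
Constraint values g_i(x) = a_i^T x - b_i:
  g_1((-3, 3)) = 0
Stationarity residual: grad f(x) + sum_i lambda_i a_i = (-1, 3)
  -> stationarity FAILS
Primal feasibility (all g_i <= 0): OK
Dual feasibility (all lambda_i >= 0): OK
Complementary slackness (lambda_i * g_i(x) = 0 for all i): OK

Verdict: the first failing condition is stationarity -> stat.

stat


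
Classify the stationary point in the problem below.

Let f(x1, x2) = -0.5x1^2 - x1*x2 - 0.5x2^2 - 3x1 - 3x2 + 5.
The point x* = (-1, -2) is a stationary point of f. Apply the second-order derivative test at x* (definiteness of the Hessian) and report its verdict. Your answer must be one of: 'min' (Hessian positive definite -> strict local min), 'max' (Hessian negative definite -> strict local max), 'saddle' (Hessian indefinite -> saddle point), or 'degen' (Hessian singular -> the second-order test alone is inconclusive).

Compute the Hessian H = grad^2 f:
  H = [[-1, -1], [-1, -1]]
Verify stationarity: grad f(x*) = H x* + g = (0, 0).
Eigenvalues of H: -2, 0.
H has a zero eigenvalue (singular; negative semidefinite but not definite), so H is neither positive definite, negative definite, nor indefinite. The second-order test alone is inconclusive -> degen.
(Indeed, f is constant along the null direction of H through x*, so x* is not a strict local extremum.)

degen


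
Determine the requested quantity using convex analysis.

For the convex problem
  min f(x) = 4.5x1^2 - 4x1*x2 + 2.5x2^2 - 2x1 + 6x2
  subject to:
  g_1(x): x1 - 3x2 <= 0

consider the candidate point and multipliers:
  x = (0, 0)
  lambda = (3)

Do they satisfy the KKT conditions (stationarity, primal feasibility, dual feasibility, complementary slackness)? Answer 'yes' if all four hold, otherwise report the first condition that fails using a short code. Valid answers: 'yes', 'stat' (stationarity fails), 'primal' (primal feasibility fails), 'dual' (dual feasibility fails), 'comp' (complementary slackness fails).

Gradient of f: grad f(x) = Q x + c = (-2, 6)
Constraint values g_i(x) = a_i^T x - b_i:
  g_1((0, 0)) = 0
Stationarity residual: grad f(x) + sum_i lambda_i a_i = (1, -3)
  -> stationarity FAILS
Primal feasibility (all g_i <= 0): OK
Dual feasibility (all lambda_i >= 0): OK
Complementary slackness (lambda_i * g_i(x) = 0 for all i): OK

Verdict: the first failing condition is stationarity -> stat.

stat


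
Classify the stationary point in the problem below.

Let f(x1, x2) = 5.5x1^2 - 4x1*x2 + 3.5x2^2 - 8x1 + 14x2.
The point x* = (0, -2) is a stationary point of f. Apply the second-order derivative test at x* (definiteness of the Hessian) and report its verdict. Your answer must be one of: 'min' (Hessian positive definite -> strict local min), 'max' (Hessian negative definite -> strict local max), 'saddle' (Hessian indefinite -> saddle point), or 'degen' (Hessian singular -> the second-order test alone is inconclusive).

Compute the Hessian H = grad^2 f:
  H = [[11, -4], [-4, 7]]
Verify stationarity: grad f(x*) = H x* + g = (0, 0).
Eigenvalues of H: 4.5279, 13.4721.
Both eigenvalues > 0, so H is positive definite -> x* is a strict local min.

min


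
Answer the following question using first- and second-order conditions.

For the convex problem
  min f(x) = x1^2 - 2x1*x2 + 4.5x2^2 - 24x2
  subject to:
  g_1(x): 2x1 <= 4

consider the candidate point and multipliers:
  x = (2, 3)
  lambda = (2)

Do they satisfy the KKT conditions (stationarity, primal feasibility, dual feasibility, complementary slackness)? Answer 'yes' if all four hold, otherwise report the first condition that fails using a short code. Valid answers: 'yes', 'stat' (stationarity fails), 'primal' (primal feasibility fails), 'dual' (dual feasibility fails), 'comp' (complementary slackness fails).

Gradient of f: grad f(x) = Q x + c = (-2, -1)
Constraint values g_i(x) = a_i^T x - b_i:
  g_1((2, 3)) = 0
Stationarity residual: grad f(x) + sum_i lambda_i a_i = (2, -1)
  -> stationarity FAILS
Primal feasibility (all g_i <= 0): OK
Dual feasibility (all lambda_i >= 0): OK
Complementary slackness (lambda_i * g_i(x) = 0 for all i): OK

Verdict: the first failing condition is stationarity -> stat.

stat


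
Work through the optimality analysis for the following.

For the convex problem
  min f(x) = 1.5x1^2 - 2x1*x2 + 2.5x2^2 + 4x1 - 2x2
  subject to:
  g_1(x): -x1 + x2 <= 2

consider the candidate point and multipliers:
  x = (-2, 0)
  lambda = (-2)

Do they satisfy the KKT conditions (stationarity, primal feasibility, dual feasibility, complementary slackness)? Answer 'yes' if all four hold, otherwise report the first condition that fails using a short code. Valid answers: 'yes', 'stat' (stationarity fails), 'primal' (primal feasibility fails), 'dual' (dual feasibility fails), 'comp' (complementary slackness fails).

Gradient of f: grad f(x) = Q x + c = (-2, 2)
Constraint values g_i(x) = a_i^T x - b_i:
  g_1((-2, 0)) = 0
Stationarity residual: grad f(x) + sum_i lambda_i a_i = (0, 0)
  -> stationarity OK
Primal feasibility (all g_i <= 0): OK
Dual feasibility (all lambda_i >= 0): FAILS
Complementary slackness (lambda_i * g_i(x) = 0 for all i): OK

Verdict: the first failing condition is dual_feasibility -> dual.

dual


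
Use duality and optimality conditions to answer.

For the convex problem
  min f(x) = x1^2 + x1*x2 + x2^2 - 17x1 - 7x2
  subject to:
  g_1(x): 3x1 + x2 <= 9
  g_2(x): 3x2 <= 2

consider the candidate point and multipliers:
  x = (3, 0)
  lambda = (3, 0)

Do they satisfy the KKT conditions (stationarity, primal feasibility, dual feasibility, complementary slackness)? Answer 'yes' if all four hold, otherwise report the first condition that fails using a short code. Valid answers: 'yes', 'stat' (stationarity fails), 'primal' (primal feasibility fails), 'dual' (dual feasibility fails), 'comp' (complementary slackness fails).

Gradient of f: grad f(x) = Q x + c = (-11, -4)
Constraint values g_i(x) = a_i^T x - b_i:
  g_1((3, 0)) = 0
  g_2((3, 0)) = -2
Stationarity residual: grad f(x) + sum_i lambda_i a_i = (-2, -1)
  -> stationarity FAILS
Primal feasibility (all g_i <= 0): OK
Dual feasibility (all lambda_i >= 0): OK
Complementary slackness (lambda_i * g_i(x) = 0 for all i): OK

Verdict: the first failing condition is stationarity -> stat.

stat


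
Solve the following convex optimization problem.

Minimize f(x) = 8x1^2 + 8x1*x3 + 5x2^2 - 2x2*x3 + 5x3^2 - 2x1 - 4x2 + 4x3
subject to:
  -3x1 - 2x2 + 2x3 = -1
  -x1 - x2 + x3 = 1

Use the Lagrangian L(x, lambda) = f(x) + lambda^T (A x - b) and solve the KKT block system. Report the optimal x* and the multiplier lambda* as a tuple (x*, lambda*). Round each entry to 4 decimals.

Form the Lagrangian:
  L(x, lambda) = (1/2) x^T Q x + c^T x + lambda^T (A x - b)
Stationarity (grad_x L = 0): Q x + c + A^T lambda = 0.
Primal feasibility: A x = b.

This gives the KKT block system:
  [ Q   A^T ] [ x     ]   [-c ]
  [ A    0  ] [ lambda ] = [ b ]

Solving the linear system:
  x*      = (3, -3.5, 0.5)
  lambda* = (90, -220)
  f(x*)   = 160

x* = (3, -3.5, 0.5), lambda* = (90, -220)


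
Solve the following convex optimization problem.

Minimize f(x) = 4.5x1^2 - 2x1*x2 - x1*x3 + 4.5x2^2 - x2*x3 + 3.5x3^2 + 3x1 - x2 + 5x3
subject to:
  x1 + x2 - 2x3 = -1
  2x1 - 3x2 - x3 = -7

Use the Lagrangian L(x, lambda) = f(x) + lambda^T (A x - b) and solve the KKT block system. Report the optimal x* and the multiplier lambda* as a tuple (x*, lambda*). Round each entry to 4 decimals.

Form the Lagrangian:
  L(x, lambda) = (1/2) x^T Q x + c^T x + lambda^T (A x - b)
Stationarity (grad_x L = 0): Q x + c + A^T lambda = 0.
Primal feasibility: A x = b.

This gives the KKT block system:
  [ Q   A^T ] [ x     ]   [-c ]
  [ A    0  ] [ lambda ] = [ b ]

Solving the linear system:
  x*      = (-1.2768, 1.3099, 0.5166)
  lambda* = (1.846, 4.8908)
  f(x*)   = 16.7622

x* = (-1.2768, 1.3099, 0.5166), lambda* = (1.846, 4.8908)


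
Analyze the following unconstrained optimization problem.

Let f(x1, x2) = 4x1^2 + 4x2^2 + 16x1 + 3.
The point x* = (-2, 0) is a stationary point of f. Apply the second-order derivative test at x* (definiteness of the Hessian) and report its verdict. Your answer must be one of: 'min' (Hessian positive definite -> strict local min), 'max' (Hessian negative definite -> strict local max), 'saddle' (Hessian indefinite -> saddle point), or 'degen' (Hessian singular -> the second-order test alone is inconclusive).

Compute the Hessian H = grad^2 f:
  H = [[8, 0], [0, 8]]
Verify stationarity: grad f(x*) = H x* + g = (0, 0).
Eigenvalues of H: 8, 8.
Both eigenvalues > 0, so H is positive definite -> x* is a strict local min.

min


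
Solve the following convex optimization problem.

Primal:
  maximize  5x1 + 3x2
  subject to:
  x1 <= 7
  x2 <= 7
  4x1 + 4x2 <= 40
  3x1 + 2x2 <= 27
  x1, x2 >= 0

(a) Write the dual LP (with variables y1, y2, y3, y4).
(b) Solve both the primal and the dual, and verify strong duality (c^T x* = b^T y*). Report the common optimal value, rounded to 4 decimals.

The standard primal-dual pair for 'max c^T x s.t. A x <= b, x >= 0' is:
  Dual:  min b^T y  s.t.  A^T y >= c,  y >= 0.

So the dual LP is:
  minimize  7y1 + 7y2 + 40y3 + 27y4
  subject to:
    y1 + 4y3 + 3y4 >= 5
    y2 + 4y3 + 2y4 >= 3
    y1, y2, y3, y4 >= 0

Solving the primal: x* = (7, 3).
  primal value c^T x* = 44.
Solving the dual: y* = (0.5, 0, 0, 1.5).
  dual value b^T y* = 44.
Strong duality: c^T x* = b^T y*. Confirmed.

44


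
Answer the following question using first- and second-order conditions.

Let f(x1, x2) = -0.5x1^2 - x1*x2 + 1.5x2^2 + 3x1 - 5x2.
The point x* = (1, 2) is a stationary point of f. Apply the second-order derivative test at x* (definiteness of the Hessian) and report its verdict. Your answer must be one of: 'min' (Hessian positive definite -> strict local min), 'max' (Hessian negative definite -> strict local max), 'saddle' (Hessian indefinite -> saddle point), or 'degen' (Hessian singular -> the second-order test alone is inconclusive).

Compute the Hessian H = grad^2 f:
  H = [[-1, -1], [-1, 3]]
Verify stationarity: grad f(x*) = H x* + g = (0, 0).
Eigenvalues of H: -1.2361, 3.2361.
Eigenvalues have mixed signs, so H is indefinite -> x* is a saddle point.

saddle


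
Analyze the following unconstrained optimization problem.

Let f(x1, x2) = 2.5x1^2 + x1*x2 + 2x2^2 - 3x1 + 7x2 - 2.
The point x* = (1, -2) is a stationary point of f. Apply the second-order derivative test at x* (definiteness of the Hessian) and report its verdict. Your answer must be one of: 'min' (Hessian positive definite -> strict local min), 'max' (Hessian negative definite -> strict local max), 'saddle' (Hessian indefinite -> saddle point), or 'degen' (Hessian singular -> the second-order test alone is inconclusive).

Compute the Hessian H = grad^2 f:
  H = [[5, 1], [1, 4]]
Verify stationarity: grad f(x*) = H x* + g = (0, 0).
Eigenvalues of H: 3.382, 5.618.
Both eigenvalues > 0, so H is positive definite -> x* is a strict local min.

min


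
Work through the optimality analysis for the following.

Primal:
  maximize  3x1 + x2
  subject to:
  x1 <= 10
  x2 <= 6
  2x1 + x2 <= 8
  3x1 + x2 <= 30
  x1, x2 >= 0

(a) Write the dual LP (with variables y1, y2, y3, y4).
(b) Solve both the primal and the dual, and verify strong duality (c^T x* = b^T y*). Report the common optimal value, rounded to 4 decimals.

The standard primal-dual pair for 'max c^T x s.t. A x <= b, x >= 0' is:
  Dual:  min b^T y  s.t.  A^T y >= c,  y >= 0.

So the dual LP is:
  minimize  10y1 + 6y2 + 8y3 + 30y4
  subject to:
    y1 + 2y3 + 3y4 >= 3
    y2 + y3 + y4 >= 1
    y1, y2, y3, y4 >= 0

Solving the primal: x* = (4, 0).
  primal value c^T x* = 12.
Solving the dual: y* = (0, 0, 1.5, 0).
  dual value b^T y* = 12.
Strong duality: c^T x* = b^T y*. Confirmed.

12


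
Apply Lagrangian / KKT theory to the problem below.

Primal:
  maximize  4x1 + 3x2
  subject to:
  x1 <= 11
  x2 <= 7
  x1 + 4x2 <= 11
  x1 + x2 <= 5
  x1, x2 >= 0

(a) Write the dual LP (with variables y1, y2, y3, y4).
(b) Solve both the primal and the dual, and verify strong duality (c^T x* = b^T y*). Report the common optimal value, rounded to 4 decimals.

The standard primal-dual pair for 'max c^T x s.t. A x <= b, x >= 0' is:
  Dual:  min b^T y  s.t.  A^T y >= c,  y >= 0.

So the dual LP is:
  minimize  11y1 + 7y2 + 11y3 + 5y4
  subject to:
    y1 + y3 + y4 >= 4
    y2 + 4y3 + y4 >= 3
    y1, y2, y3, y4 >= 0

Solving the primal: x* = (5, 0).
  primal value c^T x* = 20.
Solving the dual: y* = (0, 0, 0, 4).
  dual value b^T y* = 20.
Strong duality: c^T x* = b^T y*. Confirmed.

20


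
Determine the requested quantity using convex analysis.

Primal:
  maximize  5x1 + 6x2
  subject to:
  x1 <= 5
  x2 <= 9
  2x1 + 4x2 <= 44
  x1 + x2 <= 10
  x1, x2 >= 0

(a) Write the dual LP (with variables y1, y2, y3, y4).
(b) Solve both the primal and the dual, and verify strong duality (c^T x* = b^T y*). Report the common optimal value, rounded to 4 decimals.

The standard primal-dual pair for 'max c^T x s.t. A x <= b, x >= 0' is:
  Dual:  min b^T y  s.t.  A^T y >= c,  y >= 0.

So the dual LP is:
  minimize  5y1 + 9y2 + 44y3 + 10y4
  subject to:
    y1 + 2y3 + y4 >= 5
    y2 + 4y3 + y4 >= 6
    y1, y2, y3, y4 >= 0

Solving the primal: x* = (1, 9).
  primal value c^T x* = 59.
Solving the dual: y* = (0, 1, 0, 5).
  dual value b^T y* = 59.
Strong duality: c^T x* = b^T y*. Confirmed.

59


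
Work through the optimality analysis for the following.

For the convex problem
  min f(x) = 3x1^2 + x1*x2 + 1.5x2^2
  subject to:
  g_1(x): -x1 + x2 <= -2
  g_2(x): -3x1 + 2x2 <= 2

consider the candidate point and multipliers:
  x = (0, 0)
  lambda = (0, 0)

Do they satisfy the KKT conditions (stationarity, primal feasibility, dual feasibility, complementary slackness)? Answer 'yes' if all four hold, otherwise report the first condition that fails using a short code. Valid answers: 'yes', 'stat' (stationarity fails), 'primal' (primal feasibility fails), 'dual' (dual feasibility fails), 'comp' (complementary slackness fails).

Gradient of f: grad f(x) = Q x + c = (0, 0)
Constraint values g_i(x) = a_i^T x - b_i:
  g_1((0, 0)) = 2
  g_2((0, 0)) = -2
Stationarity residual: grad f(x) + sum_i lambda_i a_i = (0, 0)
  -> stationarity OK
Primal feasibility (all g_i <= 0): FAILS
Dual feasibility (all lambda_i >= 0): OK
Complementary slackness (lambda_i * g_i(x) = 0 for all i): OK

Verdict: the first failing condition is primal_feasibility -> primal.

primal


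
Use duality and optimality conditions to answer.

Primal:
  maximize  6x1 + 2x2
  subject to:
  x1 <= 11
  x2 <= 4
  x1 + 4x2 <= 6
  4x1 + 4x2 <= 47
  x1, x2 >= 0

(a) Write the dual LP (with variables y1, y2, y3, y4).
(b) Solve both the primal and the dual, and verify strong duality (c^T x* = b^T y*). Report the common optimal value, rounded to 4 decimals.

The standard primal-dual pair for 'max c^T x s.t. A x <= b, x >= 0' is:
  Dual:  min b^T y  s.t.  A^T y >= c,  y >= 0.

So the dual LP is:
  minimize  11y1 + 4y2 + 6y3 + 47y4
  subject to:
    y1 + y3 + 4y4 >= 6
    y2 + 4y3 + 4y4 >= 2
    y1, y2, y3, y4 >= 0

Solving the primal: x* = (6, 0).
  primal value c^T x* = 36.
Solving the dual: y* = (0, 0, 6, 0).
  dual value b^T y* = 36.
Strong duality: c^T x* = b^T y*. Confirmed.

36


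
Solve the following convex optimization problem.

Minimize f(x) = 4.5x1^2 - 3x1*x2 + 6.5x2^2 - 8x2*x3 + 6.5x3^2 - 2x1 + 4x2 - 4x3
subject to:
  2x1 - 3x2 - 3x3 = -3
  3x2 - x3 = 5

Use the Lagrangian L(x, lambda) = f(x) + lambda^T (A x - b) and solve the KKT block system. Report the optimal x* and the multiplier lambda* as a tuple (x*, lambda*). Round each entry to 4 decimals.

Form the Lagrangian:
  L(x, lambda) = (1/2) x^T Q x + c^T x + lambda^T (A x - b)
Stationarity (grad_x L = 0): Q x + c + A^T lambda = 0.
Primal feasibility: A x = b.

This gives the KKT block system:
  [ Q   A^T ] [ x     ]   [-c ]
  [ A    0  ] [ lambda ] = [ b ]

Solving the linear system:
  x*      = (1.2811, 1.7135, 0.1405)
  lambda* = (-2.1946, -9.2973)
  f(x*)   = 21.8162

x* = (1.2811, 1.7135, 0.1405), lambda* = (-2.1946, -9.2973)


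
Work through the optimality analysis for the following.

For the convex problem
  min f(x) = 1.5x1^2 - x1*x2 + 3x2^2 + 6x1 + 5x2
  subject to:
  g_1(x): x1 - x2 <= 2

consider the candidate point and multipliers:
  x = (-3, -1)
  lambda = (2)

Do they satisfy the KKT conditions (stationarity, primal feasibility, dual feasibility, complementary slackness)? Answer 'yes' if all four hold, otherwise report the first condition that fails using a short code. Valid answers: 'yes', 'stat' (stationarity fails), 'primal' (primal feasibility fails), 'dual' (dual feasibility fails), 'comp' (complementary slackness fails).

Gradient of f: grad f(x) = Q x + c = (-2, 2)
Constraint values g_i(x) = a_i^T x - b_i:
  g_1((-3, -1)) = -4
Stationarity residual: grad f(x) + sum_i lambda_i a_i = (0, 0)
  -> stationarity OK
Primal feasibility (all g_i <= 0): OK
Dual feasibility (all lambda_i >= 0): OK
Complementary slackness (lambda_i * g_i(x) = 0 for all i): FAILS

Verdict: the first failing condition is complementary_slackness -> comp.

comp


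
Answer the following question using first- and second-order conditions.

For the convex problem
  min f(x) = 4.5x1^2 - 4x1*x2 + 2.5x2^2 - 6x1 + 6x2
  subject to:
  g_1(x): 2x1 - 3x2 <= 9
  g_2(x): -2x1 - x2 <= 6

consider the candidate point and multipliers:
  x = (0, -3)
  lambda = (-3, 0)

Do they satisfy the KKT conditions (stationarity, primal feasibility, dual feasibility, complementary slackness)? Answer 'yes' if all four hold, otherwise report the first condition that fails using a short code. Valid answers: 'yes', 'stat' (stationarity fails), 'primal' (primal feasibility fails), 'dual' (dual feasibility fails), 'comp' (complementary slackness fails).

Gradient of f: grad f(x) = Q x + c = (6, -9)
Constraint values g_i(x) = a_i^T x - b_i:
  g_1((0, -3)) = 0
  g_2((0, -3)) = -3
Stationarity residual: grad f(x) + sum_i lambda_i a_i = (0, 0)
  -> stationarity OK
Primal feasibility (all g_i <= 0): OK
Dual feasibility (all lambda_i >= 0): FAILS
Complementary slackness (lambda_i * g_i(x) = 0 for all i): OK

Verdict: the first failing condition is dual_feasibility -> dual.

dual


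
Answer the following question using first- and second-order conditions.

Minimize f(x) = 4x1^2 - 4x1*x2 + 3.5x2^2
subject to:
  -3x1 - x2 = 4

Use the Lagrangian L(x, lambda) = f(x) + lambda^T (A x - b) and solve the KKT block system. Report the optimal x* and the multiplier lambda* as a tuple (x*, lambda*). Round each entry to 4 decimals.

Form the Lagrangian:
  L(x, lambda) = (1/2) x^T Q x + c^T x + lambda^T (A x - b)
Stationarity (grad_x L = 0): Q x + c + A^T lambda = 0.
Primal feasibility: A x = b.

This gives the KKT block system:
  [ Q   A^T ] [ x     ]   [-c ]
  [ A    0  ] [ lambda ] = [ b ]

Solving the linear system:
  x*      = (-1.0526, -0.8421)
  lambda* = (-1.6842)
  f(x*)   = 3.3684

x* = (-1.0526, -0.8421), lambda* = (-1.6842)


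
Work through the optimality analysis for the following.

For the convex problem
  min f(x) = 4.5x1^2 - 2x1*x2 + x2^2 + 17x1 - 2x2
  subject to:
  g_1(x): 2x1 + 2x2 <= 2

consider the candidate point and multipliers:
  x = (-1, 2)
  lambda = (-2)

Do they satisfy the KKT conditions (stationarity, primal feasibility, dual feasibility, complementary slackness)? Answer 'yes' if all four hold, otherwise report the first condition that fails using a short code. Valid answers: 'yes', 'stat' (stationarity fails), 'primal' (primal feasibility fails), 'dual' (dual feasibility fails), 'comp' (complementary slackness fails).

Gradient of f: grad f(x) = Q x + c = (4, 4)
Constraint values g_i(x) = a_i^T x - b_i:
  g_1((-1, 2)) = 0
Stationarity residual: grad f(x) + sum_i lambda_i a_i = (0, 0)
  -> stationarity OK
Primal feasibility (all g_i <= 0): OK
Dual feasibility (all lambda_i >= 0): FAILS
Complementary slackness (lambda_i * g_i(x) = 0 for all i): OK

Verdict: the first failing condition is dual_feasibility -> dual.

dual


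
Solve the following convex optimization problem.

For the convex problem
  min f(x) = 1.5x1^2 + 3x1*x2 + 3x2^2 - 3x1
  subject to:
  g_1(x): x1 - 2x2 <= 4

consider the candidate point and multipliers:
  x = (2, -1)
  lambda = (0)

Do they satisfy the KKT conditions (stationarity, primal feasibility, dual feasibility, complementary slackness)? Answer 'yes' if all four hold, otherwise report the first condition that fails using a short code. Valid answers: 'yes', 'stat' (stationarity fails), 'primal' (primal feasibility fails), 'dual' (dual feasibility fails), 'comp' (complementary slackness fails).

Gradient of f: grad f(x) = Q x + c = (0, 0)
Constraint values g_i(x) = a_i^T x - b_i:
  g_1((2, -1)) = 0
Stationarity residual: grad f(x) + sum_i lambda_i a_i = (0, 0)
  -> stationarity OK
Primal feasibility (all g_i <= 0): OK
Dual feasibility (all lambda_i >= 0): OK
Complementary slackness (lambda_i * g_i(x) = 0 for all i): OK

Verdict: yes, KKT holds.

yes


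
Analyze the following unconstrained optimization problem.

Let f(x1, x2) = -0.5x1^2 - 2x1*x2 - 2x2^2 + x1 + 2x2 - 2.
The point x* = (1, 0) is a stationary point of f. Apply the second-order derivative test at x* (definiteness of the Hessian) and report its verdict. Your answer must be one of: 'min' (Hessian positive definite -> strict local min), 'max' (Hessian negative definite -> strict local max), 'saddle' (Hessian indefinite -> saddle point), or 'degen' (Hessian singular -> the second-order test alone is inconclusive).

Compute the Hessian H = grad^2 f:
  H = [[-1, -2], [-2, -4]]
Verify stationarity: grad f(x*) = H x* + g = (0, 0).
Eigenvalues of H: -5, 0.
H has a zero eigenvalue (singular; negative semidefinite but not definite), so H is neither positive definite, negative definite, nor indefinite. The second-order test alone is inconclusive -> degen.
(Indeed, f is constant along the null direction of H through x*, so x* is not a strict local extremum.)

degen


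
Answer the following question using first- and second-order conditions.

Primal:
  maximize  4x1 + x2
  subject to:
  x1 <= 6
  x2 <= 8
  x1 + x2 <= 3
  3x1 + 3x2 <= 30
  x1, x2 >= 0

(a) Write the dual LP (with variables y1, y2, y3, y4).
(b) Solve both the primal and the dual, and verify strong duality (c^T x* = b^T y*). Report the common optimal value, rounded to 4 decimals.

The standard primal-dual pair for 'max c^T x s.t. A x <= b, x >= 0' is:
  Dual:  min b^T y  s.t.  A^T y >= c,  y >= 0.

So the dual LP is:
  minimize  6y1 + 8y2 + 3y3 + 30y4
  subject to:
    y1 + y3 + 3y4 >= 4
    y2 + y3 + 3y4 >= 1
    y1, y2, y3, y4 >= 0

Solving the primal: x* = (3, 0).
  primal value c^T x* = 12.
Solving the dual: y* = (0, 0, 4, 0).
  dual value b^T y* = 12.
Strong duality: c^T x* = b^T y*. Confirmed.

12


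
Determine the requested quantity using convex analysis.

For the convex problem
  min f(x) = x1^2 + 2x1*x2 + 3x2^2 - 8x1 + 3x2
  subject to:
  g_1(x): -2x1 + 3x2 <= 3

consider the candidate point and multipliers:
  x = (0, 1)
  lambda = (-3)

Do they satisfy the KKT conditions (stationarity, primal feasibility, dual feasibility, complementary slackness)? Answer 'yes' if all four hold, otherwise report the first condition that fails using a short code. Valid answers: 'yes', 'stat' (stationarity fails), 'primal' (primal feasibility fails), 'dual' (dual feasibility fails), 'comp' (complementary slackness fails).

Gradient of f: grad f(x) = Q x + c = (-6, 9)
Constraint values g_i(x) = a_i^T x - b_i:
  g_1((0, 1)) = 0
Stationarity residual: grad f(x) + sum_i lambda_i a_i = (0, 0)
  -> stationarity OK
Primal feasibility (all g_i <= 0): OK
Dual feasibility (all lambda_i >= 0): FAILS
Complementary slackness (lambda_i * g_i(x) = 0 for all i): OK

Verdict: the first failing condition is dual_feasibility -> dual.

dual


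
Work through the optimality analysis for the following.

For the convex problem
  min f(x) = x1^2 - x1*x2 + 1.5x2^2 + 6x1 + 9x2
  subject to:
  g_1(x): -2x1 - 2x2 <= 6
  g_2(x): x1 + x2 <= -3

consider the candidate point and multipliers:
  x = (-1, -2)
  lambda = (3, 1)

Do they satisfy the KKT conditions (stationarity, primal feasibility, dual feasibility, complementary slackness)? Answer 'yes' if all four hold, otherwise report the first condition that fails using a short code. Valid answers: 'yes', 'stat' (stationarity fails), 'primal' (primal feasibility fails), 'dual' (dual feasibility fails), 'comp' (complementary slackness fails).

Gradient of f: grad f(x) = Q x + c = (6, 4)
Constraint values g_i(x) = a_i^T x - b_i:
  g_1((-1, -2)) = 0
  g_2((-1, -2)) = 0
Stationarity residual: grad f(x) + sum_i lambda_i a_i = (1, -1)
  -> stationarity FAILS
Primal feasibility (all g_i <= 0): OK
Dual feasibility (all lambda_i >= 0): OK
Complementary slackness (lambda_i * g_i(x) = 0 for all i): OK

Verdict: the first failing condition is stationarity -> stat.

stat


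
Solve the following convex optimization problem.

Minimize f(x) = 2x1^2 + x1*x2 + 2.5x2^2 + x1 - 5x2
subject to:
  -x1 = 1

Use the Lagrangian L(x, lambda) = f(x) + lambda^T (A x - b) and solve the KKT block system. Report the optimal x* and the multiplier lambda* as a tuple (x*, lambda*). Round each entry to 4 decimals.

Form the Lagrangian:
  L(x, lambda) = (1/2) x^T Q x + c^T x + lambda^T (A x - b)
Stationarity (grad_x L = 0): Q x + c + A^T lambda = 0.
Primal feasibility: A x = b.

This gives the KKT block system:
  [ Q   A^T ] [ x     ]   [-c ]
  [ A    0  ] [ lambda ] = [ b ]

Solving the linear system:
  x*      = (-1, 1.2)
  lambda* = (-1.8)
  f(x*)   = -2.6

x* = (-1, 1.2), lambda* = (-1.8)


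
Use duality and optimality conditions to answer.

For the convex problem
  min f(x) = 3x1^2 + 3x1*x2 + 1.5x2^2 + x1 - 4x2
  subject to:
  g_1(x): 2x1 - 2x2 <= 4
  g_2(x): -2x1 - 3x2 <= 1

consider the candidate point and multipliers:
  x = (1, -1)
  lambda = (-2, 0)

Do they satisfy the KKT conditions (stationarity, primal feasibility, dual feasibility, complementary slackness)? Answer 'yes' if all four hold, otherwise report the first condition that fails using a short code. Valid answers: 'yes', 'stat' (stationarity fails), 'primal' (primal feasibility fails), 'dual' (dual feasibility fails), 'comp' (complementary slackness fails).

Gradient of f: grad f(x) = Q x + c = (4, -4)
Constraint values g_i(x) = a_i^T x - b_i:
  g_1((1, -1)) = 0
  g_2((1, -1)) = 0
Stationarity residual: grad f(x) + sum_i lambda_i a_i = (0, 0)
  -> stationarity OK
Primal feasibility (all g_i <= 0): OK
Dual feasibility (all lambda_i >= 0): FAILS
Complementary slackness (lambda_i * g_i(x) = 0 for all i): OK

Verdict: the first failing condition is dual_feasibility -> dual.

dual


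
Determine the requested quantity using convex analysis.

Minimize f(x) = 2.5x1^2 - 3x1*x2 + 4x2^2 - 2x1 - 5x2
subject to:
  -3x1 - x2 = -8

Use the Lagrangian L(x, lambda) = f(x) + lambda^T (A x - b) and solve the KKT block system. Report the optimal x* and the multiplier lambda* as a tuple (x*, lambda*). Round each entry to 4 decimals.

Form the Lagrangian:
  L(x, lambda) = (1/2) x^T Q x + c^T x + lambda^T (A x - b)
Stationarity (grad_x L = 0): Q x + c + A^T lambda = 0.
Primal feasibility: A x = b.

This gives the KKT block system:
  [ Q   A^T ] [ x     ]   [-c ]
  [ A    0  ] [ lambda ] = [ b ]

Solving the linear system:
  x*      = (2.1368, 1.5895)
  lambda* = (1.3053)
  f(x*)   = -0.8895

x* = (2.1368, 1.5895), lambda* = (1.3053)


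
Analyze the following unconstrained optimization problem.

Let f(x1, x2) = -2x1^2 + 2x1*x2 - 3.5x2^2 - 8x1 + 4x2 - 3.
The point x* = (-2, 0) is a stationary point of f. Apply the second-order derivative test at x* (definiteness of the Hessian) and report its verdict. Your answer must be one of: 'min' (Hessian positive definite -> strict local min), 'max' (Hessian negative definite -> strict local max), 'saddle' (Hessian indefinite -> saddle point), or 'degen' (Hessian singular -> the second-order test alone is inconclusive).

Compute the Hessian H = grad^2 f:
  H = [[-4, 2], [2, -7]]
Verify stationarity: grad f(x*) = H x* + g = (0, 0).
Eigenvalues of H: -8, -3.
Both eigenvalues < 0, so H is negative definite -> x* is a strict local max.

max


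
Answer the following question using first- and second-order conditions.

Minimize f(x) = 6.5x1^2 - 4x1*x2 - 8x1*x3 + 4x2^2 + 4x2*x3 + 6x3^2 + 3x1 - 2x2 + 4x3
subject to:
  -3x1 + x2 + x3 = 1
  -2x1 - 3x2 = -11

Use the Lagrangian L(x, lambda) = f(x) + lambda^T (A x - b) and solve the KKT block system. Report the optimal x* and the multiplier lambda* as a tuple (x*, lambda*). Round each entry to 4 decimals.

Form the Lagrangian:
  L(x, lambda) = (1/2) x^T Q x + c^T x + lambda^T (A x - b)
Stationarity (grad_x L = 0): Q x + c + A^T lambda = 0.
Primal feasibility: A x = b.

This gives the KKT block system:
  [ Q   A^T ] [ x     ]   [-c ]
  [ A    0  ] [ lambda ] = [ b ]

Solving the linear system:
  x*      = (0.4794, 3.3471, -0.909)
  lambda* = (-2.6455, 5.5259)
  f(x*)   = 27.2693

x* = (0.4794, 3.3471, -0.909), lambda* = (-2.6455, 5.5259)


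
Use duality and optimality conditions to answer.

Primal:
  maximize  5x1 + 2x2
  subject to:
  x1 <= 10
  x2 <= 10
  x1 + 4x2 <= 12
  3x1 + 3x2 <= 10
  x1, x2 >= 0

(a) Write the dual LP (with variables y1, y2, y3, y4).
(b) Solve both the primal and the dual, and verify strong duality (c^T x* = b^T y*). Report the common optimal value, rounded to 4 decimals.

The standard primal-dual pair for 'max c^T x s.t. A x <= b, x >= 0' is:
  Dual:  min b^T y  s.t.  A^T y >= c,  y >= 0.

So the dual LP is:
  minimize  10y1 + 10y2 + 12y3 + 10y4
  subject to:
    y1 + y3 + 3y4 >= 5
    y2 + 4y3 + 3y4 >= 2
    y1, y2, y3, y4 >= 0

Solving the primal: x* = (3.3333, 0).
  primal value c^T x* = 16.6667.
Solving the dual: y* = (0, 0, 0, 1.6667).
  dual value b^T y* = 16.6667.
Strong duality: c^T x* = b^T y*. Confirmed.

16.6667


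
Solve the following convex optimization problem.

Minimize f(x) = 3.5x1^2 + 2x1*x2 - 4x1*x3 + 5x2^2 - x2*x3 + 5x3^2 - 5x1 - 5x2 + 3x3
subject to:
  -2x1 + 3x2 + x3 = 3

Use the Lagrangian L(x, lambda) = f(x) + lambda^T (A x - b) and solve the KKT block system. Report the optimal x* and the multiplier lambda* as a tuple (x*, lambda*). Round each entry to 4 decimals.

Form the Lagrangian:
  L(x, lambda) = (1/2) x^T Q x + c^T x + lambda^T (A x - b)
Stationarity (grad_x L = 0): Q x + c + A^T lambda = 0.
Primal feasibility: A x = b.

This gives the KKT block system:
  [ Q   A^T ] [ x     ]   [-c ]
  [ A    0  ] [ lambda ] = [ b ]

Solving the linear system:
  x*      = (-0.0591, 0.9827, -0.0662)
  lambda* = (-1.5916)
  f(x*)   = -0.0209

x* = (-0.0591, 0.9827, -0.0662), lambda* = (-1.5916)


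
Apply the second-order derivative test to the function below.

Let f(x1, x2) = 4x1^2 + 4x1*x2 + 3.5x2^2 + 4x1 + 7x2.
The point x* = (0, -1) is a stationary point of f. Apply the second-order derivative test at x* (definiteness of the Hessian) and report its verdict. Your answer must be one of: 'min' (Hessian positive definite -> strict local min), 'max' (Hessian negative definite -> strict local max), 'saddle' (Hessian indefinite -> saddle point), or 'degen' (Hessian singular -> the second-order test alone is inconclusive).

Compute the Hessian H = grad^2 f:
  H = [[8, 4], [4, 7]]
Verify stationarity: grad f(x*) = H x* + g = (0, 0).
Eigenvalues of H: 3.4689, 11.5311.
Both eigenvalues > 0, so H is positive definite -> x* is a strict local min.

min


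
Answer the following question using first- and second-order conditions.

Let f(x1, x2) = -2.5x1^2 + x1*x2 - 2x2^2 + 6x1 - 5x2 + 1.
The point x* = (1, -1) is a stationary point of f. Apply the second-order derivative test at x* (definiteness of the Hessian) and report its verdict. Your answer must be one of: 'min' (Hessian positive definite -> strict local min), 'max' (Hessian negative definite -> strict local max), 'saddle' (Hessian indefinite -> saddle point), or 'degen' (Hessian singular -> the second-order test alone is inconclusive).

Compute the Hessian H = grad^2 f:
  H = [[-5, 1], [1, -4]]
Verify stationarity: grad f(x*) = H x* + g = (0, 0).
Eigenvalues of H: -5.618, -3.382.
Both eigenvalues < 0, so H is negative definite -> x* is a strict local max.

max


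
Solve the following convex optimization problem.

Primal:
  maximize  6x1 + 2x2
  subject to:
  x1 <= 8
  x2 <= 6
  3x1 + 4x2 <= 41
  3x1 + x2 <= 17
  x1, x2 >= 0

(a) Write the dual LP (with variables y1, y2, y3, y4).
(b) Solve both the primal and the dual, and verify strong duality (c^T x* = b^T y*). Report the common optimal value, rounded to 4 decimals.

The standard primal-dual pair for 'max c^T x s.t. A x <= b, x >= 0' is:
  Dual:  min b^T y  s.t.  A^T y >= c,  y >= 0.

So the dual LP is:
  minimize  8y1 + 6y2 + 41y3 + 17y4
  subject to:
    y1 + 3y3 + 3y4 >= 6
    y2 + 4y3 + y4 >= 2
    y1, y2, y3, y4 >= 0

Solving the primal: x* = (5.6667, 0).
  primal value c^T x* = 34.
Solving the dual: y* = (0, 0, 0, 2).
  dual value b^T y* = 34.
Strong duality: c^T x* = b^T y*. Confirmed.

34


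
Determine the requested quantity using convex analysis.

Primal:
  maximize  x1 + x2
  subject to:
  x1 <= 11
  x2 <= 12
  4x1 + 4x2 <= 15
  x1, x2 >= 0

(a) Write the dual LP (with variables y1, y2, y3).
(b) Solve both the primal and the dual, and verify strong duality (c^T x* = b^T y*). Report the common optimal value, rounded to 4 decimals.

The standard primal-dual pair for 'max c^T x s.t. A x <= b, x >= 0' is:
  Dual:  min b^T y  s.t.  A^T y >= c,  y >= 0.

So the dual LP is:
  minimize  11y1 + 12y2 + 15y3
  subject to:
    y1 + 4y3 >= 1
    y2 + 4y3 >= 1
    y1, y2, y3 >= 0

Solving the primal: x* = (3.75, 0).
  primal value c^T x* = 3.75.
Solving the dual: y* = (0, 0, 0.25).
  dual value b^T y* = 3.75.
Strong duality: c^T x* = b^T y*. Confirmed.

3.75


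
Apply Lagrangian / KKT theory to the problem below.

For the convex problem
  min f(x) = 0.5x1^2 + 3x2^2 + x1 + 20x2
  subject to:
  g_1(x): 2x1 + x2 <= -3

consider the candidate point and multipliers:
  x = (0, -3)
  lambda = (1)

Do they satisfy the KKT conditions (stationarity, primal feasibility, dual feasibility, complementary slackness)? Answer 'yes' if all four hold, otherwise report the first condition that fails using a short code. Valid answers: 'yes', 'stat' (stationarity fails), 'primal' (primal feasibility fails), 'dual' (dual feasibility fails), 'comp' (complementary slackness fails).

Gradient of f: grad f(x) = Q x + c = (1, 2)
Constraint values g_i(x) = a_i^T x - b_i:
  g_1((0, -3)) = 0
Stationarity residual: grad f(x) + sum_i lambda_i a_i = (3, 3)
  -> stationarity FAILS
Primal feasibility (all g_i <= 0): OK
Dual feasibility (all lambda_i >= 0): OK
Complementary slackness (lambda_i * g_i(x) = 0 for all i): OK

Verdict: the first failing condition is stationarity -> stat.

stat


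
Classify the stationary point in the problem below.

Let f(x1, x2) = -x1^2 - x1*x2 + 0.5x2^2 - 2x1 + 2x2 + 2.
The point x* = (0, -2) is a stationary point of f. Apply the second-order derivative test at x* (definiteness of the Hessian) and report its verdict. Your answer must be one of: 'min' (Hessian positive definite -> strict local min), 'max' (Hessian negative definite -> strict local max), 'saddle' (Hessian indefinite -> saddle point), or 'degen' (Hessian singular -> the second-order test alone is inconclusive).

Compute the Hessian H = grad^2 f:
  H = [[-2, -1], [-1, 1]]
Verify stationarity: grad f(x*) = H x* + g = (0, 0).
Eigenvalues of H: -2.3028, 1.3028.
Eigenvalues have mixed signs, so H is indefinite -> x* is a saddle point.

saddle


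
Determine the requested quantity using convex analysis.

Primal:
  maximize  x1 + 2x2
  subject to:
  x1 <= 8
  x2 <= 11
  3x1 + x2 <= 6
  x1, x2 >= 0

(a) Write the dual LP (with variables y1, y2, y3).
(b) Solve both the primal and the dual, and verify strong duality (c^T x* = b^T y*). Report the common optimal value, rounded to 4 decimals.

The standard primal-dual pair for 'max c^T x s.t. A x <= b, x >= 0' is:
  Dual:  min b^T y  s.t.  A^T y >= c,  y >= 0.

So the dual LP is:
  minimize  8y1 + 11y2 + 6y3
  subject to:
    y1 + 3y3 >= 1
    y2 + y3 >= 2
    y1, y2, y3 >= 0

Solving the primal: x* = (0, 6).
  primal value c^T x* = 12.
Solving the dual: y* = (0, 0, 2).
  dual value b^T y* = 12.
Strong duality: c^T x* = b^T y*. Confirmed.

12
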